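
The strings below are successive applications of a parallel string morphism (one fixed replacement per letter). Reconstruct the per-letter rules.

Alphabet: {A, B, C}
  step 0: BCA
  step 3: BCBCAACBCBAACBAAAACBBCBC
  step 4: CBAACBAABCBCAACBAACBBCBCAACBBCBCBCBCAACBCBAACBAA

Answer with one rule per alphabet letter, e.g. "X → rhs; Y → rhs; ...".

A->BC, B->CB, C->AA

  step 3 ⇒ step 4: BCBCAACBCBAACBAAAACBBCBC ⇒ CB·AA·CB·AA·BC·BC·AA·CB·AA·CB·BC·BC·AA·CB·BC·BC·BC·BC·AA·CB·CB·AA·CB·AA
    A ↦ BC
    B ↦ CB
    C ↦ AA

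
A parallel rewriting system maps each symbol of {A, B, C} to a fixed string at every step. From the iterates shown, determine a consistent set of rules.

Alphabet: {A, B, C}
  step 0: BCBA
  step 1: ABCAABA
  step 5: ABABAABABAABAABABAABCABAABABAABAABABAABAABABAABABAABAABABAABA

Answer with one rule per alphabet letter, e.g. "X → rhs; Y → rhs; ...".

  step 0 ⇒ step 1: BCBA ⇒ A·BCA·A·BA
    A ↦ BA
    B ↦ A
    C ↦ BCA

A->BA, B->A, C->BCA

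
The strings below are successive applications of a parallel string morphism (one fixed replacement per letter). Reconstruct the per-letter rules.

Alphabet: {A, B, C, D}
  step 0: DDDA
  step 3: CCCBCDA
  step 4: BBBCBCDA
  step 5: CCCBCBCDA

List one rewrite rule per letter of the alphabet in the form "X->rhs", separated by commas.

  step 4 ⇒ step 5: BBBCBCDA ⇒ C·C·C·B·C·B·C·DA
    A ↦ DA
    B ↦ C
    C ↦ B
    D ↦ C

A->DA, B->C, C->B, D->C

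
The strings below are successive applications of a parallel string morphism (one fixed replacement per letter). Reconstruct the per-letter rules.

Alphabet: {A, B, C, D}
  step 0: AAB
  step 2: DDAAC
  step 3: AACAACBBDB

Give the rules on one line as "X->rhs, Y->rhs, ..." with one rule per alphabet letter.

A->B, B->D, C->DB, D->AAC

  step 2 ⇒ step 3: DDAAC ⇒ AAC·AAC·B·B·DB
    A ↦ B
    C ↦ DB
    D ↦ AAC
    B ↦ D  (constrained at step 0)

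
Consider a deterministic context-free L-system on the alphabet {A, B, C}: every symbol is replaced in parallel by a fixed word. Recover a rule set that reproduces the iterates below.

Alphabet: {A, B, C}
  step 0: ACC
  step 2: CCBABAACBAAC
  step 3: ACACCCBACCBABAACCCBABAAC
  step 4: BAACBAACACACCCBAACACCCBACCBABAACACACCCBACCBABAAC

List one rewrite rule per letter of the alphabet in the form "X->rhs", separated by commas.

  step 3 ⇒ step 4: ACACCCBACCBABAACCCBABAAC ⇒ BA·AC·BA·AC·AC·AC·CC·BA·AC·AC·CC·BA·CC·BA·BA·AC·AC·AC·CC·BA·CC·BA·BA·AC
    A ↦ BA
    B ↦ CC
    C ↦ AC

A->BA, B->CC, C->AC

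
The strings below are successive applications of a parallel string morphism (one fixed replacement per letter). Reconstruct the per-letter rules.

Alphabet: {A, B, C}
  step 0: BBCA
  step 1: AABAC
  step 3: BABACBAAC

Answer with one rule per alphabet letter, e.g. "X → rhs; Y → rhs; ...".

A->C, B->A, C->BA

  step 0 ⇒ step 1: BBCA ⇒ A·A·BA·C
    A ↦ C
    B ↦ A
    C ↦ BA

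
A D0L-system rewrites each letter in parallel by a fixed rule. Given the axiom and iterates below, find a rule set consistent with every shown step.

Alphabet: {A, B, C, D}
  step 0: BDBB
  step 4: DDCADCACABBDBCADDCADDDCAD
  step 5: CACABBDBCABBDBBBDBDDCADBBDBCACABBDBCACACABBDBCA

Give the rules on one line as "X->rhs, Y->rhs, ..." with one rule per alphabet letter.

  step 4 ⇒ step 5: DDCADCACABBDBCADDCADDDCAD ⇒ CA·CA·BB·DB·CA·BB·DB·BB·DB·D·D·CA·D·BB·DB·CA·CA·BB·DB·CA·CA·CA·BB·DB·CA
    A ↦ DB
    B ↦ D
    C ↦ BB
    D ↦ CA

A->DB, B->D, C->BB, D->CA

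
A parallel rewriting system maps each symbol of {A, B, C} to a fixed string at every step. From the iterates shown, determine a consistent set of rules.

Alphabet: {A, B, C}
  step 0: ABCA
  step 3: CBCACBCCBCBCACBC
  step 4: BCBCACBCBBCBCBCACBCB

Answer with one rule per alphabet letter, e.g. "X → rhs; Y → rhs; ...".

A->CAC, B->C, C->B

  step 3 ⇒ step 4: CBCACBCCBCBCACBC ⇒ B·C·B·CAC·B·C·B·B·C·B·C·B·CAC·B·C·B
    A ↦ CAC
    B ↦ C
    C ↦ B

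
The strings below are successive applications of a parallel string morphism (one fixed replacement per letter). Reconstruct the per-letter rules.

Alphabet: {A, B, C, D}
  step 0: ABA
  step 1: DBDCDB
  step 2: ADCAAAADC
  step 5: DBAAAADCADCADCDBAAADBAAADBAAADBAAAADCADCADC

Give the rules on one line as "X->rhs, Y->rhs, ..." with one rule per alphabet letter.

A->DB, B->DC, C->AA, D->A

  step 1 ⇒ step 2: DBDCDB ⇒ A·DC·A·AA·A·DC
    B ↦ DC
    C ↦ AA
    D ↦ A
  step 0 ⇒ step 1: ABA ⇒ DB·DC·DB
    A ↦ DB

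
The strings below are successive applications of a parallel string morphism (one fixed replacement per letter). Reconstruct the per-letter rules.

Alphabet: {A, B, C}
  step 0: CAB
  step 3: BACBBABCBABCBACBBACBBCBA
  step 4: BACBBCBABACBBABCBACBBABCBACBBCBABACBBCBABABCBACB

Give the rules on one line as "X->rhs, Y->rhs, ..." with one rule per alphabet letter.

A->CB, B->BA, C->BC

  step 3 ⇒ step 4: BACBBABCBABCBACBBACBBCBA ⇒ BA·CB·BC·BA·BA·CB·BA·BC·BA·CB·BA·BC·BA·CB·BC·BA·BA·CB·BC·BA·BA·BC·BA·CB
    A ↦ CB
    B ↦ BA
    C ↦ BC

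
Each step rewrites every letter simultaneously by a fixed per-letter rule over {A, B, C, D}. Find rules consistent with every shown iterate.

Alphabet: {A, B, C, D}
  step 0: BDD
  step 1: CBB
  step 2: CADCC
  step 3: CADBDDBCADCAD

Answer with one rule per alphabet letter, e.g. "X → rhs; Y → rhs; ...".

  step 2 ⇒ step 3: CADCC ⇒ CAD·BDD·B·CAD·CAD
    A ↦ BDD
    C ↦ CAD
    D ↦ B
  step 0 ⇒ step 1: BDD ⇒ C·B·B
    B ↦ C

A->BDD, B->C, C->CAD, D->B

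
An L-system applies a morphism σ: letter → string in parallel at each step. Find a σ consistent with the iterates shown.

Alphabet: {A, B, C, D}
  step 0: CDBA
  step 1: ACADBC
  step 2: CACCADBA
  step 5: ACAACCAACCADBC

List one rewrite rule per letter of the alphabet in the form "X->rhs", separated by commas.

  step 1 ⇒ step 2: ACADBC ⇒ C·A·C·CA·DB·A
    A ↦ C
    B ↦ DB
    C ↦ A
    D ↦ CA

A->C, B->DB, C->A, D->CA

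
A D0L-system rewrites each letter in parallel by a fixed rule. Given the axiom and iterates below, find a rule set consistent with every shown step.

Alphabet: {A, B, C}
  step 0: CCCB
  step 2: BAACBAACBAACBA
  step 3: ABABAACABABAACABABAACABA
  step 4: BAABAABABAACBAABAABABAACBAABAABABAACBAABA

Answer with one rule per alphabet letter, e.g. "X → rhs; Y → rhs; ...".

A->BA, B->A, C->AC

  step 3 ⇒ step 4: ABABAACABABAACABABAACABA ⇒ BA·A·BA·A·BA·BA·AC·BA·A·BA·A·BA·BA·AC·BA·A·BA·A·BA·BA·AC·BA·A·BA
    A ↦ BA
    B ↦ A
    C ↦ AC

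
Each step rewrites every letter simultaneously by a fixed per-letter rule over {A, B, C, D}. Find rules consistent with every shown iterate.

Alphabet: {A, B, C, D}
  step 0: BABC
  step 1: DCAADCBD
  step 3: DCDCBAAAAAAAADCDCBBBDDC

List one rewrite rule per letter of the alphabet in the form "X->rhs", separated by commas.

  step 0 ⇒ step 1: BABC ⇒ DC·AA·DC·BD
    A ↦ AA
    B ↦ DC
    C ↦ BD
    D ↦ B  (constrained at step 1)

A->AA, B->DC, C->BD, D->B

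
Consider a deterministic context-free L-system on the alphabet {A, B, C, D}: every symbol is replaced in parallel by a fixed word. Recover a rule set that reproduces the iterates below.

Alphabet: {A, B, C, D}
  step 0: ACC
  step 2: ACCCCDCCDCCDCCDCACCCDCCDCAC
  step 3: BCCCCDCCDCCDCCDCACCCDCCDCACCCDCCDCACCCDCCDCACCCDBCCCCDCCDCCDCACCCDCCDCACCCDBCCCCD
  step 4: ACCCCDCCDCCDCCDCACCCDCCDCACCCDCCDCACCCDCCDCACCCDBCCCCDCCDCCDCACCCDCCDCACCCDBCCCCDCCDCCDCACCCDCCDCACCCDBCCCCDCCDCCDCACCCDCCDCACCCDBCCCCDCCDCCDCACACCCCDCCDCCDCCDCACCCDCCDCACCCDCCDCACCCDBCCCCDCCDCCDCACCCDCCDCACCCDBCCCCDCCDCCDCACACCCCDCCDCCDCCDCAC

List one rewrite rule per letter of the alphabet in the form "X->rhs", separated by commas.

  step 3 ⇒ step 4: BCCCCDCCDCCDCCDCACCCDCCDCACCCDCCDCACCCDCCDCACCCDBCCCCDCCDCCDCACCCDCCDCACCCDBCCCCD ⇒ ACC·CCD·CCD·CCD·CCD·CAC·CCD·CCD·CAC·CCD·CCD·CAC·CCD·CCD·CAC·CCD·BCC·CCD·CCD·CCD·CAC·CCD·CCD·CAC·CCD·BCC·CCD·CCD·CCD·CAC·CCD·CCD·CAC·CCD·BCC·CCD·CCD·CCD·CAC·CCD·CCD·CAC·CCD·BCC·CCD·CCD·CCD·CAC·ACC·CCD·CCD·CCD·CCD·CAC·CCD·CCD·CAC·CCD·CCD·CAC·CCD·BCC·CCD·CCD·CCD·CAC·CCD·CCD·CAC·CCD·BCC·CCD·CCD·CCD·CAC·ACC·CCD·CCD·CCD·CCD·CAC
    A ↦ BCC
    B ↦ ACC
    C ↦ CCD
    D ↦ CAC

A->BCC, B->ACC, C->CCD, D->CAC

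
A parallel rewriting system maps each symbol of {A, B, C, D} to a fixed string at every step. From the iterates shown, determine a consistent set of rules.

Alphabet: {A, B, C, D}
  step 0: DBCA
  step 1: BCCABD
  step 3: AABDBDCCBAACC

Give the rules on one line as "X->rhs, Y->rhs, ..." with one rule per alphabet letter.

A->BD, B->CC, C->A, D->B

  step 0 ⇒ step 1: DBCA ⇒ B·CC·A·BD
    A ↦ BD
    B ↦ CC
    C ↦ A
    D ↦ B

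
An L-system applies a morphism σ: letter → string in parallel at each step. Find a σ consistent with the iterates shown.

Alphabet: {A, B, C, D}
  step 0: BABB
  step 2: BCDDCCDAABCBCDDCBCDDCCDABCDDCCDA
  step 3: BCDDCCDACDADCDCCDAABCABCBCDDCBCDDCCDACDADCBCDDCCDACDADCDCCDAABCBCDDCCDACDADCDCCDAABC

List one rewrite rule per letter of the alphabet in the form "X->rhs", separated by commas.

  step 2 ⇒ step 3: BCDDCCDAABCBCDDCBCDDCCDABCDDCCDA ⇒ BCD·DC·CDA·CDA·DC·DC·CDA·ABC·ABC·BCD·DC·BCD·DC·CDA·CDA·DC·BCD·DC·CDA·CDA·DC·DC·CDA·ABC·BCD·DC·CDA·CDA·DC·DC·CDA·ABC
    A ↦ ABC
    B ↦ BCD
    C ↦ DC
    D ↦ CDA

A->ABC, B->BCD, C->DC, D->CDA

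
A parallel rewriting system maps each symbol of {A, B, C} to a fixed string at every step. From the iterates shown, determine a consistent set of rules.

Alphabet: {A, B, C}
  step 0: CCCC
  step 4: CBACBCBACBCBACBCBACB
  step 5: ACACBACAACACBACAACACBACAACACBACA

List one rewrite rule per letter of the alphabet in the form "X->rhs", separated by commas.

A->CB, B->CA, C->A

  step 4 ⇒ step 5: CBACBCBACBCBACBCBACB ⇒ A·CA·CB·A·CA·A·CA·CB·A·CA·A·CA·CB·A·CA·A·CA·CB·A·CA
    A ↦ CB
    B ↦ CA
    C ↦ A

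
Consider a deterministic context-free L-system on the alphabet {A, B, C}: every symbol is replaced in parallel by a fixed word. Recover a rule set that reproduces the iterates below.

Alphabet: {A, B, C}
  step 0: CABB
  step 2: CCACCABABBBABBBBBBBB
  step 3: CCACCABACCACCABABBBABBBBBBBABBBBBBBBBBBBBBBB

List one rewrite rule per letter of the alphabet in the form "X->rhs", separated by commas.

A->BA, B->BB, C->CCA

  step 2 ⇒ step 3: CCACCABABBBABBBBBBBB ⇒ CCA·CCA·BA·CCA·CCA·BA·BB·BA·BB·BB·BB·BA·BB·BB·BB·BB·BB·BB·BB·BB
    A ↦ BA
    B ↦ BB
    C ↦ CCA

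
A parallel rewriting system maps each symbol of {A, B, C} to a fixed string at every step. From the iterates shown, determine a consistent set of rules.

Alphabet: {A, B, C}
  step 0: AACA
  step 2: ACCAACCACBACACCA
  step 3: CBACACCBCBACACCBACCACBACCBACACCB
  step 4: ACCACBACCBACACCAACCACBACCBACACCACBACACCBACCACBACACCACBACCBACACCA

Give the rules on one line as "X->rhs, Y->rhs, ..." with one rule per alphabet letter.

A->CB, B->CA, C->AC

  step 3 ⇒ step 4: CBACACCBCBACACCBACCACBACCBACACCB ⇒ AC·CA·CB·AC·CB·AC·AC·CA·AC·CA·CB·AC·CB·AC·AC·CA·CB·AC·AC·CB·AC·CA·CB·AC·AC·CA·CB·AC·CB·AC·AC·CA
    A ↦ CB
    B ↦ CA
    C ↦ AC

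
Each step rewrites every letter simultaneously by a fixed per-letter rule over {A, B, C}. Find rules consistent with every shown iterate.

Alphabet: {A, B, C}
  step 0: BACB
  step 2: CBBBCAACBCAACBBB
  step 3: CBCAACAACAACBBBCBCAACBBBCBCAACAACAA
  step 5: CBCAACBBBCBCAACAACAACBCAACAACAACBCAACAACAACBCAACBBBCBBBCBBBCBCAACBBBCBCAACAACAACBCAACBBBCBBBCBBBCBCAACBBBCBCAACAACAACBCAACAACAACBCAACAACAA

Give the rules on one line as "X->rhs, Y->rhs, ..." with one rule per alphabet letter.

A->B, B->CAA, C->CB

  step 2 ⇒ step 3: CBBBCAACBCAACBBB ⇒ CB·CAA·CAA·CAA·CB·B·B·CB·CAA·CB·B·B·CB·CAA·CAA·CAA
    A ↦ B
    B ↦ CAA
    C ↦ CB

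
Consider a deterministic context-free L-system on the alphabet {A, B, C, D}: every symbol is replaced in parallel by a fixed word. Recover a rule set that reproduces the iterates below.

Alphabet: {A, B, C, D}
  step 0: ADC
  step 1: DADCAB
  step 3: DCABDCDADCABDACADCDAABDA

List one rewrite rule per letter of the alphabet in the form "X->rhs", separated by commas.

A->DA, B->CA, C->AB, D->DC

  step 0 ⇒ step 1: ADC ⇒ DA·DC·AB
    A ↦ DA
    C ↦ AB
    D ↦ DC
    B ↦ CA  (constrained at step 1)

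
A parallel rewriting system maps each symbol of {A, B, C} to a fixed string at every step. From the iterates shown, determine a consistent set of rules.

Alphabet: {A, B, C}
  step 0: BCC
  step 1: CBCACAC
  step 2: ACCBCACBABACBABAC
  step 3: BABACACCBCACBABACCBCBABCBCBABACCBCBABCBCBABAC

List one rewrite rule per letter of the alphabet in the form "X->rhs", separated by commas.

A->BAB, B->CBC, C->AC

  step 2 ⇒ step 3: ACCBCACBABACBABAC ⇒ BAB·AC·AC·CBC·AC·BAB·AC·CBC·BAB·CBC·BAB·AC·CBC·BAB·CBC·BAB·AC
    A ↦ BAB
    B ↦ CBC
    C ↦ AC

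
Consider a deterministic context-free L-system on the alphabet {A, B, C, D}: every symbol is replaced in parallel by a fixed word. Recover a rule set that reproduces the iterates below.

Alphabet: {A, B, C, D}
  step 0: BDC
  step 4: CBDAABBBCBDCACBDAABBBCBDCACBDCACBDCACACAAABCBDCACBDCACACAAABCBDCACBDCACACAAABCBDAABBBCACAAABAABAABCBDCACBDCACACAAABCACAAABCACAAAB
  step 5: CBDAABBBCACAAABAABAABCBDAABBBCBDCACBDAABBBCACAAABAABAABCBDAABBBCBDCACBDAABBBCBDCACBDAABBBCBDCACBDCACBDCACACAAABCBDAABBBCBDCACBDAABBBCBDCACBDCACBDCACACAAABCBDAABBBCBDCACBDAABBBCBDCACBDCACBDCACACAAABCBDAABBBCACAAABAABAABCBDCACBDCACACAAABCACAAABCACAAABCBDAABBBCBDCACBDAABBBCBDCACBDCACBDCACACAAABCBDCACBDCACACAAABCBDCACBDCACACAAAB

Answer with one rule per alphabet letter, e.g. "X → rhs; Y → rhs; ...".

A->CA, B->AAB, C->CBD, D->BB

  step 4 ⇒ step 5: CBDAABBBCBDCACBDAABBBCBDCACBDCACBDCACACAAABCBDCACBDCACACAAABCBDCACBDCACACAAABCBDAABBBCACAAABAABAABCBDCACBDCACACAAABCACAAABCACAAAB ⇒ CBD·AAB·BB·CA·CA·AAB·AAB·AAB·CBD·AAB·BB·CBD·CA·CBD·AAB·BB·CA·CA·AAB·AAB·AAB·CBD·AAB·BB·CBD·CA·CBD·AAB·BB·CBD·CA·CBD·AAB·BB·CBD·CA·CBD·CA·CBD·CA·CA·CA·AAB·CBD·AAB·BB·CBD·CA·CBD·AAB·BB·CBD·CA·CBD·CA·CBD·CA·CA·CA·AAB·CBD·AAB·BB·CBD·CA·CBD·AAB·BB·CBD·CA·CBD·CA·CBD·CA·CA·CA·AAB·CBD·AAB·BB·CA·CA·AAB·AAB·AAB·CBD·CA·CBD·CA·CA·CA·AAB·CA·CA·AAB·CA·CA·AAB·CBD·AAB·BB·CBD·CA·CBD·AAB·BB·CBD·CA·CBD·CA·CBD·CA·CA·CA·AAB·CBD·CA·CBD·CA·CA·CA·AAB·CBD·CA·CBD·CA·CA·CA·AAB
    A ↦ CA
    B ↦ AAB
    C ↦ CBD
    D ↦ BB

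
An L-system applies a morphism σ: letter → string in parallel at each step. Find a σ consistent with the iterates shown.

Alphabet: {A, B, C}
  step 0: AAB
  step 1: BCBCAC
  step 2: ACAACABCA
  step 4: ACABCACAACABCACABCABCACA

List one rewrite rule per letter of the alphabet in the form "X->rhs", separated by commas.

  step 1 ⇒ step 2: BCBCAC ⇒ AC·A·AC·A·BC·A
    A ↦ BC
    B ↦ AC
    C ↦ A

A->BC, B->AC, C->A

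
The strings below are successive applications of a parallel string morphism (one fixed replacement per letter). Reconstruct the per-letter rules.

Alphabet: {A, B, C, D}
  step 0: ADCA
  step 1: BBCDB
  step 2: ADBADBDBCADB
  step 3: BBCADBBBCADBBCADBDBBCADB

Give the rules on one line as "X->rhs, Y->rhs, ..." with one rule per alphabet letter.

A->B, B->ADB, C->D, D->BC

  step 2 ⇒ step 3: ADBADBDBCADB ⇒ B·BC·ADB·B·BC·ADB·BC·ADB·D·B·BC·ADB
    A ↦ B
    B ↦ ADB
    C ↦ D
    D ↦ BC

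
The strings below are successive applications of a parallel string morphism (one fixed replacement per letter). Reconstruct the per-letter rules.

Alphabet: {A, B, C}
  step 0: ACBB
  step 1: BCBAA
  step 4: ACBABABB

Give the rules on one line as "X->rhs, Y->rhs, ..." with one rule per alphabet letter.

A->B, B->A, C->CB

  step 0 ⇒ step 1: ACBB ⇒ B·CB·A·A
    A ↦ B
    B ↦ A
    C ↦ CB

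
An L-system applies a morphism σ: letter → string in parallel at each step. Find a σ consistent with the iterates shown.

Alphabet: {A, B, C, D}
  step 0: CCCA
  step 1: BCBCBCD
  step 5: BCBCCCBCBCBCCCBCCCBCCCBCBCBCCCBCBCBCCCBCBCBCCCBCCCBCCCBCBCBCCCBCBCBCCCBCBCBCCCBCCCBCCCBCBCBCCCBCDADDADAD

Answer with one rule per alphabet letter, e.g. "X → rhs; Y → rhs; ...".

  step 0 ⇒ step 1: CCCA ⇒ BC·BC·BC·D
    A ↦ D
    C ↦ BC
    B ↦ CC  (constrained at step 1)
    D ↦ DA  (constrained at step 1)

A->D, B->CC, C->BC, D->DA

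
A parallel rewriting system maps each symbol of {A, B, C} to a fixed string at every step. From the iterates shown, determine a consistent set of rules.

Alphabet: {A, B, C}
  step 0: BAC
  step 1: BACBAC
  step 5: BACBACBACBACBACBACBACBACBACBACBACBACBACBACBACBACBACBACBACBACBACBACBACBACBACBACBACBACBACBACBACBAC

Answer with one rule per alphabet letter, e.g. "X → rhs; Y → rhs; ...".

A->CB, B->BA, C->AC

  step 0 ⇒ step 1: BAC ⇒ BA·CB·AC
    A ↦ CB
    B ↦ BA
    C ↦ AC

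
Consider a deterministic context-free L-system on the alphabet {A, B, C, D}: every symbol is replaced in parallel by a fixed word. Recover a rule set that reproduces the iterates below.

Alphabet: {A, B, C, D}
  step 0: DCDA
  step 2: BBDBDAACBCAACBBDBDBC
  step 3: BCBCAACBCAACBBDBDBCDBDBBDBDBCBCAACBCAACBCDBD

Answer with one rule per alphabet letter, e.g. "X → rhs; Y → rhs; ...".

  step 2 ⇒ step 3: BBDBDAACBCAACBBDBDBC ⇒ BC·BC·AAC·BC·AAC·B·B·DBD·BC·DBD·B·B·DBD·BC·BC·AAC·BC·AAC·BC·DBD
    A ↦ B
    B ↦ BC
    C ↦ DBD
    D ↦ AAC

A->B, B->BC, C->DBD, D->AAC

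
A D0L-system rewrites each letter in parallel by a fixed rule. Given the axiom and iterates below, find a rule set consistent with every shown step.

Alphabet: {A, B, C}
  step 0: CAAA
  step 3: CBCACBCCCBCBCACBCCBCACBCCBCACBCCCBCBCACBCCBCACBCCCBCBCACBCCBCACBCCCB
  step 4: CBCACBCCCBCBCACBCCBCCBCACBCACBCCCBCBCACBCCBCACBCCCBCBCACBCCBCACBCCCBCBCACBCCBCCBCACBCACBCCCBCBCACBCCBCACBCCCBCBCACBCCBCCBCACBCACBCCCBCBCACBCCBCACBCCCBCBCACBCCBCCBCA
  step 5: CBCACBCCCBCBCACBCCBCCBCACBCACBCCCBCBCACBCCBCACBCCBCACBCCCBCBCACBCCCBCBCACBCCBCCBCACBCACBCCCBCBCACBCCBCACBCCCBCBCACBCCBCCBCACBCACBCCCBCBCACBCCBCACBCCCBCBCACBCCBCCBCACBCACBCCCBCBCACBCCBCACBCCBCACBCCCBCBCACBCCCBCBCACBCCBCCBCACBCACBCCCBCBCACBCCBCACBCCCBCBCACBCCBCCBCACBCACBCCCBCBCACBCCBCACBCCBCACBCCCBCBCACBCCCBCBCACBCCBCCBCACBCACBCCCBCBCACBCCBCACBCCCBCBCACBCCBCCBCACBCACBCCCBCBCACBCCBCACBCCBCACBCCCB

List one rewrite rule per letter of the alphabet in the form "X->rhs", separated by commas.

  step 4 ⇒ step 5: CBCACBCCCBCBCACBCCBCCBCACBCACBCCCBCBCACBCCBCACBCCCBCBCACBCCBCACBCCCBCBCACBCCBCCBCACBCACBCCCBCBCACBCCBCACBCCCBCBCACBCCBCCBCACBCACBCCCBCBCACBCCBCACBCCCBCBCACBCCBCCBCA ⇒ CBC·A·CBC·CCB·CBC·A·CBC·CBC·CBC·A·CBC·A·CBC·CCB·CBC·A·CBC·CBC·A·CBC·CBC·A·CBC·CCB·CBC·A·CBC·CCB·CBC·A·CBC·CBC·CBC·A·CBC·A·CBC·CCB·CBC·A·CBC·CBC·A·CBC·CCB·CBC·A·CBC·CBC·CBC·A·CBC·A·CBC·CCB·CBC·A·CBC·CBC·A·CBC·CCB·CBC·A·CBC·CBC·CBC·A·CBC·A·CBC·CCB·CBC·A·CBC·CBC·A·CBC·CBC·A·CBC·CCB·CBC·A·CBC·CCB·CBC·A·CBC·CBC·CBC·A·CBC·A·CBC·CCB·CBC·A·CBC·CBC·A·CBC·CCB·CBC·A·CBC·CBC·CBC·A·CBC·A·CBC·CCB·CBC·A·CBC·CBC·A·CBC·CBC·A·CBC·CCB·CBC·A·CBC·CCB·CBC·A·CBC·CBC·CBC·A·CBC·A·CBC·CCB·CBC·A·CBC·CBC·A·CBC·CCB·CBC·A·CBC·CBC·CBC·A·CBC·A·CBC·CCB·CBC·A·CBC·CBC·A·CBC·CBC·A·CBC·CCB
    A ↦ CCB
    B ↦ A
    C ↦ CBC

A->CCB, B->A, C->CBC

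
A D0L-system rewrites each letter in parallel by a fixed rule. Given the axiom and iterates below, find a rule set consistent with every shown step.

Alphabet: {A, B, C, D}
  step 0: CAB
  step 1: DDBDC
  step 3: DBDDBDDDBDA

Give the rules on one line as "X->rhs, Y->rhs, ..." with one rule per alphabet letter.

A->DBD, B->C, C->D, D->A

  step 0 ⇒ step 1: CAB ⇒ D·DBD·C
    A ↦ DBD
    B ↦ C
    C ↦ D
    D ↦ A  (constrained at step 1)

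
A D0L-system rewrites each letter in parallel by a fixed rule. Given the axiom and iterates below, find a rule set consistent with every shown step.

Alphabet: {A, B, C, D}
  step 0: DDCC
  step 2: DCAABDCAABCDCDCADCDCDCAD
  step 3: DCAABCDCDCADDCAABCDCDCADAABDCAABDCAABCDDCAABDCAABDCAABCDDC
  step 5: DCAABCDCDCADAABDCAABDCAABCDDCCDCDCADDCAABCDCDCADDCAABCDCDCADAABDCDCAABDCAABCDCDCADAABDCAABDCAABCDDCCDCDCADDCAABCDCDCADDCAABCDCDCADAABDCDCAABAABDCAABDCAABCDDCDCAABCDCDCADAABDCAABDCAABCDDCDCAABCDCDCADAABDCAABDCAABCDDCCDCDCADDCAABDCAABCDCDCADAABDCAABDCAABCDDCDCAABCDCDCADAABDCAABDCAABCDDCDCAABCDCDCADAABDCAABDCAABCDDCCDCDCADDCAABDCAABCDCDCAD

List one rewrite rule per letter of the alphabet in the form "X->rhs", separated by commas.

  step 2 ⇒ step 3: DCAABDCAABCDCDCADCDCDCAD ⇒ DC·AAB·CD·CD·CAD·DC·AAB·CD·CD·CAD·AAB·DC·AAB·DC·AAB·CD·DC·AAB·DC·AAB·DC·AAB·CD·DC
    A ↦ CD
    B ↦ CAD
    C ↦ AAB
    D ↦ DC

A->CD, B->CAD, C->AAB, D->DC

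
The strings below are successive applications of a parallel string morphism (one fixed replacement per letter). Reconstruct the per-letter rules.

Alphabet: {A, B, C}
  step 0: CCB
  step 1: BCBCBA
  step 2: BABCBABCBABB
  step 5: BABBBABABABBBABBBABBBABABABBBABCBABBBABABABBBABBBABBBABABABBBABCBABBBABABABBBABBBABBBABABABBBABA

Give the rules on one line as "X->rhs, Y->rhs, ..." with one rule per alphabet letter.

A->BB, B->BA, C->BC

  step 1 ⇒ step 2: BCBCBA ⇒ BA·BC·BA·BC·BA·BB
    A ↦ BB
    B ↦ BA
    C ↦ BC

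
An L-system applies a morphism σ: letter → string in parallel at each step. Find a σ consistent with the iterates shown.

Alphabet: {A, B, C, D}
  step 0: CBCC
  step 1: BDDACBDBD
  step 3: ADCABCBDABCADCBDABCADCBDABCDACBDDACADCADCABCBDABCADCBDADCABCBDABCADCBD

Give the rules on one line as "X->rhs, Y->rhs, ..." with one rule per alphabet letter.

A->ABC, B->DAC, C->BD, D->ADC

  step 0 ⇒ step 1: CBCC ⇒ BD·DAC·BD·BD
    B ↦ DAC
    C ↦ BD
    A ↦ ABC  (constrained at step 1)
    D ↦ ADC  (constrained at step 1)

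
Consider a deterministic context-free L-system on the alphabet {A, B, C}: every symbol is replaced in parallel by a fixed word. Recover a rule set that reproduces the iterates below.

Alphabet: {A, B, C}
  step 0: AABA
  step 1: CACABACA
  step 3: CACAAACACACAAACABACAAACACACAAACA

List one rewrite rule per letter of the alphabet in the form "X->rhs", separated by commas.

  step 0 ⇒ step 1: AABA ⇒ CA·CA·BA·CA
    A ↦ CA
    B ↦ BA
    C ↦ AA  (constrained at step 1)

A->CA, B->BA, C->AA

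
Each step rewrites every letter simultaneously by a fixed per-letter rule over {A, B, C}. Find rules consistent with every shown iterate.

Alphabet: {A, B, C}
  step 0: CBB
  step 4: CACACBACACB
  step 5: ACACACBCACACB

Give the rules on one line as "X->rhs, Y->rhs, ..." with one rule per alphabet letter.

A->C, B->CB, C->A

  step 4 ⇒ step 5: CACACBACACB ⇒ A·C·A·C·A·CB·C·A·C·A·CB
    A ↦ C
    B ↦ CB
    C ↦ A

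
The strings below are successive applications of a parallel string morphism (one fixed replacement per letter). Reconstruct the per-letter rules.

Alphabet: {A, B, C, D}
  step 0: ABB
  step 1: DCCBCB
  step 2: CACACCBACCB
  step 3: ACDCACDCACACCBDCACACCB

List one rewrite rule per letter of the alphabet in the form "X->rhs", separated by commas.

  step 2 ⇒ step 3: CACACCBACCB ⇒ AC·DC·AC·DC·AC·AC·CB·DC·AC·AC·CB
    A ↦ DC
    B ↦ CB
    C ↦ AC
  step 1 ⇒ step 2: DCCBCB ⇒ C·AC·AC·CB·AC·CB
    D ↦ C

A->DC, B->CB, C->AC, D->C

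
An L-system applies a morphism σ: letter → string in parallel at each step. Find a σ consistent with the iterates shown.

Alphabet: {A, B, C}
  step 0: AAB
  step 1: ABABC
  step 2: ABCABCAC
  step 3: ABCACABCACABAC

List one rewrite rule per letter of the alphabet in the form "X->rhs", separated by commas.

A->AB, B->C, C->AC

  step 2 ⇒ step 3: ABCABCAC ⇒ AB·C·AC·AB·C·AC·AB·AC
    A ↦ AB
    B ↦ C
    C ↦ AC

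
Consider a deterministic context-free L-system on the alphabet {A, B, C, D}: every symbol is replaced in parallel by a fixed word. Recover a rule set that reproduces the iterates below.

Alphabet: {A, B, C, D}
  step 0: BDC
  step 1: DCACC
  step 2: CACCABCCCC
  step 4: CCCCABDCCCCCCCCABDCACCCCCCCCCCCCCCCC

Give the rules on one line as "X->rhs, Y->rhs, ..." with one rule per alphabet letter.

A->AB, B->D, C->CC, D->CA

  step 1 ⇒ step 2: DCACC ⇒ CA·CC·AB·CC·CC
    A ↦ AB
    C ↦ CC
    D ↦ CA
  step 0 ⇒ step 1: BDC ⇒ D·CA·CC
    B ↦ D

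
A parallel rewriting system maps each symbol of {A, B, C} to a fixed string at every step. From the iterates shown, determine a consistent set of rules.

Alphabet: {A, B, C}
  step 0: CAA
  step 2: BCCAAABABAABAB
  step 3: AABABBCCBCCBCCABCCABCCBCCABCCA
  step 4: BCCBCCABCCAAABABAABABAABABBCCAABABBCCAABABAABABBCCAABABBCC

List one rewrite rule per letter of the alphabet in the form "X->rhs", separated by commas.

  step 3 ⇒ step 4: AABABBCCBCCBCCABCCABCCBCCABCCA ⇒ BCC·BCC·A·BCC·A·A·AB·AB·A·AB·AB·A·AB·AB·BCC·A·AB·AB·BCC·A·AB·AB·A·AB·AB·BCC·A·AB·AB·BCC
    A ↦ BCC
    B ↦ A
    C ↦ AB

A->BCC, B->A, C->AB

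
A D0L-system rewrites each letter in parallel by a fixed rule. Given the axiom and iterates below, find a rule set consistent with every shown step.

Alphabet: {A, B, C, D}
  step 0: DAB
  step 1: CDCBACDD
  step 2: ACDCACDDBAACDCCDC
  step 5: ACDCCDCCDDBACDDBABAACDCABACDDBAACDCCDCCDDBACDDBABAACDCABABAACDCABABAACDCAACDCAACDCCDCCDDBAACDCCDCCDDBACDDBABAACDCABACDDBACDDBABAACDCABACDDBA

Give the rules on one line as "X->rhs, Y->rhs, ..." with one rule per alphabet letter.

A->BA, B->CDD, C->A, D->CDC

  step 1 ⇒ step 2: CDCBACDD ⇒ A·CDC·A·CDD·BA·A·CDC·CDC
    A ↦ BA
    B ↦ CDD
    C ↦ A
    D ↦ CDC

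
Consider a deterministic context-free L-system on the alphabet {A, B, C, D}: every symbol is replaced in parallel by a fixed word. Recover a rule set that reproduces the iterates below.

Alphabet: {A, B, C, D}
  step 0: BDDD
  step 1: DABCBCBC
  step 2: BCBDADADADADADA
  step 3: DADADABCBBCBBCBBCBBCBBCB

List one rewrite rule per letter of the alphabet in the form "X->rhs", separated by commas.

  step 2 ⇒ step 3: BCBDADADADADADA ⇒ DA·DA·DA·BC·B·BC·B·BC·B·BC·B·BC·B·BC·B
    A ↦ B
    B ↦ DA
    C ↦ DA
    D ↦ BC

A->B, B->DA, C->DA, D->BC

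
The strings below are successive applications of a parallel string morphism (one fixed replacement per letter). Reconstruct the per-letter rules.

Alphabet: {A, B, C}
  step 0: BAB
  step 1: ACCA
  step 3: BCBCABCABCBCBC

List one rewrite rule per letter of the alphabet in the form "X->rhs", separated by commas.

  step 0 ⇒ step 1: BAB ⇒ A·CC·A
    A ↦ CC
    B ↦ A
    C ↦ BC  (constrained at step 1)

A->CC, B->A, C->BC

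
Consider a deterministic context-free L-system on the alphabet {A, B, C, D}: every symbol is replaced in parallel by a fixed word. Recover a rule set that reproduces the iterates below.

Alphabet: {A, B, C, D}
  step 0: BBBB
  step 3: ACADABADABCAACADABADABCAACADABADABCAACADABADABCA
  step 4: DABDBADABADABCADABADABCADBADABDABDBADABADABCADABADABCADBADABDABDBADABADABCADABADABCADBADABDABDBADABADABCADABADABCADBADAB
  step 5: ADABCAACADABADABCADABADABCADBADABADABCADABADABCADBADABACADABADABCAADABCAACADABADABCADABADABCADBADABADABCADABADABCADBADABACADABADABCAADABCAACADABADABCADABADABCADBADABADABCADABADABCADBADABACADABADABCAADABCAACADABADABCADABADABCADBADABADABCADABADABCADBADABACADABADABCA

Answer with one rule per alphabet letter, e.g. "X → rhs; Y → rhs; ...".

  step 4 ⇒ step 5: DABDBADABADABCADABADABCADBADABDABDBADABADABCADABADABCADBADABDABDBADABADABCADABADABCADBADABDABDBADABADABCADABADABCADBADAB ⇒ A·DAB·CA·A·CA·DAB·A·DAB·CA·DAB·A·DAB·CA·DBA·DAB·A·DAB·CA·DAB·A·DAB·CA·DBA·DAB·A·CA·DAB·A·DAB·CA·A·DAB·CA·A·CA·DAB·A·DAB·CA·DAB·A·DAB·CA·DBA·DAB·A·DAB·CA·DAB·A·DAB·CA·DBA·DAB·A·CA·DAB·A·DAB·CA·A·DAB·CA·A·CA·DAB·A·DAB·CA·DAB·A·DAB·CA·DBA·DAB·A·DAB·CA·DAB·A·DAB·CA·DBA·DAB·A·CA·DAB·A·DAB·CA·A·DAB·CA·A·CA·DAB·A·DAB·CA·DAB·A·DAB·CA·DBA·DAB·A·DAB·CA·DAB·A·DAB·CA·DBA·DAB·A·CA·DAB·A·DAB·CA
    A ↦ DAB
    B ↦ CA
    C ↦ DBA
    D ↦ A

A->DAB, B->CA, C->DBA, D->A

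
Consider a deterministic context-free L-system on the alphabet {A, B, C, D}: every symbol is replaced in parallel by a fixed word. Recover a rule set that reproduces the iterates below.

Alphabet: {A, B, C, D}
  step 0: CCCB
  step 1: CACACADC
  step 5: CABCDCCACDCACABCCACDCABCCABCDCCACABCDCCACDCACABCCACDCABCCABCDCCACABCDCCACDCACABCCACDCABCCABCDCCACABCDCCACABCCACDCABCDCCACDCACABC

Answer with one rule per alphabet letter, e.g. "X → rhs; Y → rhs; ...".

A->BC, B->DC, C->CA, D->CD

  step 0 ⇒ step 1: CCCB ⇒ CA·CA·CA·DC
    B ↦ DC
    C ↦ CA
    A ↦ BC  (constrained at step 1)
    D ↦ CD  (constrained at step 1)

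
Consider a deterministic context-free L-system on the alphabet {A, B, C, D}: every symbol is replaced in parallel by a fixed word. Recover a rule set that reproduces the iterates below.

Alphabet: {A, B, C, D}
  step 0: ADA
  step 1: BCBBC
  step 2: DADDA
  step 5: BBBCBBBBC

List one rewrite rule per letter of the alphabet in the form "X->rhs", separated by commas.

A->BC, B->D, C->A, D->B

  step 1 ⇒ step 2: BCBBC ⇒ D·A·D·D·A
    B ↦ D
    C ↦ A
  step 0 ⇒ step 1: ADA ⇒ BC·B·BC
    A ↦ BC
  step 0 ⇒ step 1: ADA ⇒ BC·B·BC
    D ↦ B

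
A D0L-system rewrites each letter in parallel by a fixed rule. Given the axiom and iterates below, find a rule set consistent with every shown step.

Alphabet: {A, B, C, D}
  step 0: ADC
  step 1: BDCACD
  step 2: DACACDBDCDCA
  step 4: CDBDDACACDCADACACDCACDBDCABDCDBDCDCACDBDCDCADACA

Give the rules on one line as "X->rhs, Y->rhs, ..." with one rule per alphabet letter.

  step 1 ⇒ step 2: BDCACD ⇒ DA·CA·CD·BD·CD·CA
    A ↦ BD
    B ↦ DA
    C ↦ CD
    D ↦ CA

A->BD, B->DA, C->CD, D->CA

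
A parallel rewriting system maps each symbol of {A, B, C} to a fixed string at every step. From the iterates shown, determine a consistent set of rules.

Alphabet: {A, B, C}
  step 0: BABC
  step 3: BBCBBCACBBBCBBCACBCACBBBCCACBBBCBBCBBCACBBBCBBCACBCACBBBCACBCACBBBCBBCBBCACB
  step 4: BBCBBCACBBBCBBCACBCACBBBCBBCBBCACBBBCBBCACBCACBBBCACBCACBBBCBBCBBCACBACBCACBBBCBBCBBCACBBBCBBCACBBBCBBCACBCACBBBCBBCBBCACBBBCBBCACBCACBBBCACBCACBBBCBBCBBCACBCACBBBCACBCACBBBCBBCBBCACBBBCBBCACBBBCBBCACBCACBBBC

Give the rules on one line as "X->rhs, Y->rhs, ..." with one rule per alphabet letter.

A->C, B->BBC, C->ACB

  step 3 ⇒ step 4: BBCBBCACBBBCBBCACBCACBBBCCACBBBCBBCBBCACBBBCBBCACBCACBBBCACBCACBBBCBBCBBCACB ⇒ BBC·BBC·ACB·BBC·BBC·ACB·C·ACB·BBC·BBC·BBC·ACB·BBC·BBC·ACB·C·ACB·BBC·ACB·C·ACB·BBC·BBC·BBC·ACB·ACB·C·ACB·BBC·BBC·BBC·ACB·BBC·BBC·ACB·BBC·BBC·ACB·C·ACB·BBC·BBC·BBC·ACB·BBC·BBC·ACB·C·ACB·BBC·ACB·C·ACB·BBC·BBC·BBC·ACB·C·ACB·BBC·ACB·C·ACB·BBC·BBC·BBC·ACB·BBC·BBC·ACB·BBC·BBC·ACB·C·ACB·BBC
    A ↦ C
    B ↦ BBC
    C ↦ ACB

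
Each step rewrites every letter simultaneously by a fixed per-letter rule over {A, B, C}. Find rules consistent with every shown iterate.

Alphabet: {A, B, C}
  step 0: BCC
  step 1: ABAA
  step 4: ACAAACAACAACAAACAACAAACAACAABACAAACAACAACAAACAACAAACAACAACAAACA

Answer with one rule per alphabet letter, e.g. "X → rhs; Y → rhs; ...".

A->ACA, B->AB, C->A

  step 0 ⇒ step 1: BCC ⇒ AB·A·A
    B ↦ AB
    C ↦ A
    A ↦ ACA  (constrained at step 1)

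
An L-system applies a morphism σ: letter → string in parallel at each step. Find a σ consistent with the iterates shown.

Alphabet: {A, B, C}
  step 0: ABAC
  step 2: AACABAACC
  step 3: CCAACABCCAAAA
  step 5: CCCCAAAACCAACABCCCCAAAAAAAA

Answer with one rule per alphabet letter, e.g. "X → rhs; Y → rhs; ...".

A->C, B->AB, C->AA

  step 2 ⇒ step 3: AACABAACC ⇒ C·C·AA·C·AB·C·C·AA·AA
    A ↦ C
    B ↦ AB
    C ↦ AA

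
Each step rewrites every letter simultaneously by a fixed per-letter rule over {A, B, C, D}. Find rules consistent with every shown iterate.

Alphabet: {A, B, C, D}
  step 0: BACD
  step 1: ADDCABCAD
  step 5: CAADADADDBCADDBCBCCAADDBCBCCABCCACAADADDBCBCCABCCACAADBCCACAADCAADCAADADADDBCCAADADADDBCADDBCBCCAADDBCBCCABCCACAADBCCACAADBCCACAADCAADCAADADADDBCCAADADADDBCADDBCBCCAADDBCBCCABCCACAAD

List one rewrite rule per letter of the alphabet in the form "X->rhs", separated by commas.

  step 0 ⇒ step 1: BACD ⇒ ADD·CA·BC·AD
    A ↦ CA
    B ↦ ADD
    C ↦ BC
    D ↦ AD

A->CA, B->ADD, C->BC, D->AD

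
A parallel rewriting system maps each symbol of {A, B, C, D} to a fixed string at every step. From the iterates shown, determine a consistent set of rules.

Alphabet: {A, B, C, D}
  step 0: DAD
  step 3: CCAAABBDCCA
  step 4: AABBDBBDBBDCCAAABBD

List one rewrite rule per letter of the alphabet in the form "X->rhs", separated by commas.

  step 3 ⇒ step 4: CCAAABBDCCA ⇒ A·A·BBD·BBD·BBD·C·C·A·A·A·BBD
    A ↦ BBD
    B ↦ C
    C ↦ A
    D ↦ A

A->BBD, B->C, C->A, D->A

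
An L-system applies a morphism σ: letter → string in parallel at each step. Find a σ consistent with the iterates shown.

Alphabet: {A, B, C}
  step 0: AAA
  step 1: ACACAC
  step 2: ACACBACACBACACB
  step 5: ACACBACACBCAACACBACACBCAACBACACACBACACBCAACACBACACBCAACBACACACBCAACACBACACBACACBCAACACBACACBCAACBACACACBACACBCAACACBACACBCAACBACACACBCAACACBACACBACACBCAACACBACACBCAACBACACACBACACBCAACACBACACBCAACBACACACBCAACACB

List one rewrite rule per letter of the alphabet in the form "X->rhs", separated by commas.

A->AC, B->CA, C->ACB

  step 1 ⇒ step 2: ACACAC ⇒ AC·ACB·AC·ACB·AC·ACB
    A ↦ AC
    C ↦ ACB
    B ↦ CA  (constrained at step 2)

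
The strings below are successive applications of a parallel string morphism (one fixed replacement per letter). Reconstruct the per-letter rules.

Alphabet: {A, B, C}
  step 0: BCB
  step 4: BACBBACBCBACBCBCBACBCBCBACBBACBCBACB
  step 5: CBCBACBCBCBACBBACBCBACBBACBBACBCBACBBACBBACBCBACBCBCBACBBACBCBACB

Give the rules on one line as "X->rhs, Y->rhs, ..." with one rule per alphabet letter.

A->C, B->CB, C->BA

  step 4 ⇒ step 5: BACBBACBCBACBCBCBACBCBCBACBBACBCBACB ⇒ CB·C·BA·CB·CB·C·BA·CB·BA·CB·C·BA·CB·BA·CB·BA·CB·C·BA·CB·BA·CB·BA·CB·C·BA·CB·CB·C·BA·CB·BA·CB·C·BA·CB
    A ↦ C
    B ↦ CB
    C ↦ BA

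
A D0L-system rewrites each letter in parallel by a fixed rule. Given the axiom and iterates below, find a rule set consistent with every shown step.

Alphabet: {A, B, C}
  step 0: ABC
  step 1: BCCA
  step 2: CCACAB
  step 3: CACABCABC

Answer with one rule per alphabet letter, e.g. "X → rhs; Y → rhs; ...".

  step 2 ⇒ step 3: CCACAB ⇒ CA·CA·B·CA·B·C
    A ↦ B
    B ↦ C
    C ↦ CA

A->B, B->C, C->CA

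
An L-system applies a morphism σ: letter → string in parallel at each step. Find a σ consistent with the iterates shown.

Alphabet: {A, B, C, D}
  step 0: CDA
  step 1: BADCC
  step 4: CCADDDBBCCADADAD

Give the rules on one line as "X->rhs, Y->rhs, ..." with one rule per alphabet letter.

A->CC, B->D, C->B, D->AD

  step 0 ⇒ step 1: CDA ⇒ B·AD·CC
    A ↦ CC
    C ↦ B
    D ↦ AD
    B ↦ D  (constrained at step 1)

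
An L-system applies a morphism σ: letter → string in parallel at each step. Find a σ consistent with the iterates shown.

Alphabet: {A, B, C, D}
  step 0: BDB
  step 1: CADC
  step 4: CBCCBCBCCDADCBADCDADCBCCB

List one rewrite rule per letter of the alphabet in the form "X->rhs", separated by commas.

A->CD, B->C, C->CB, D->AD

  step 0 ⇒ step 1: BDB ⇒ C·AD·C
    B ↦ C
    D ↦ AD
    A ↦ CD  (constrained at step 1)
    C ↦ CB  (constrained at step 1)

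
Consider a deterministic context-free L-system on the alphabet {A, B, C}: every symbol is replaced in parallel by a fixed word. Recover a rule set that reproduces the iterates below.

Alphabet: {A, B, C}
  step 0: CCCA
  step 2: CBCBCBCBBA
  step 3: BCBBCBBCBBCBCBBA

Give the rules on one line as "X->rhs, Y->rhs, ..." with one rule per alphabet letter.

A->BA, B->CB, C->B

  step 2 ⇒ step 3: CBCBCBCBBA ⇒ B·CB·B·CB·B·CB·B·CB·CB·BA
    A ↦ BA
    B ↦ CB
    C ↦ B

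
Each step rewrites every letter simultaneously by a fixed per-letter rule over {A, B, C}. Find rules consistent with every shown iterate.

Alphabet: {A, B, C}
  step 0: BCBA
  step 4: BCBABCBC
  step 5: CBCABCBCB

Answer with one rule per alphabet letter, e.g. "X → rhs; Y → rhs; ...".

  step 4 ⇒ step 5: BCBABCBC ⇒ C·B·C·AB·C·B·C·B
    A ↦ AB
    B ↦ C
    C ↦ B

A->AB, B->C, C->B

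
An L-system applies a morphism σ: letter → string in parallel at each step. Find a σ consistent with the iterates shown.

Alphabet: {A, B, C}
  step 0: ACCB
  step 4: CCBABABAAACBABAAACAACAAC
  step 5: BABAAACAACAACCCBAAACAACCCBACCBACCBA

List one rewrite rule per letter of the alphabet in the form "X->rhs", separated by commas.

A->C, B->AA, C->BA

  step 4 ⇒ step 5: CCBABABAAACBABAAACAACAAC ⇒ BA·BA·AA·C·AA·C·AA·C·C·C·BA·AA·C·AA·C·C·C·BA·C·C·BA·C·C·BA
    A ↦ C
    B ↦ AA
    C ↦ BA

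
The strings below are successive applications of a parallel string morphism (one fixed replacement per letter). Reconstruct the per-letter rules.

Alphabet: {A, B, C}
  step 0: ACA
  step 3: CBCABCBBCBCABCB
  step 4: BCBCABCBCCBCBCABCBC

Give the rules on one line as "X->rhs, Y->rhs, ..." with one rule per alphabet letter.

A->CAB, B->C, C->B

  step 3 ⇒ step 4: CBCABCBBCBCABCB ⇒ B·C·B·CAB·C·B·C·C·B·C·B·CAB·C·B·C
    A ↦ CAB
    B ↦ C
    C ↦ B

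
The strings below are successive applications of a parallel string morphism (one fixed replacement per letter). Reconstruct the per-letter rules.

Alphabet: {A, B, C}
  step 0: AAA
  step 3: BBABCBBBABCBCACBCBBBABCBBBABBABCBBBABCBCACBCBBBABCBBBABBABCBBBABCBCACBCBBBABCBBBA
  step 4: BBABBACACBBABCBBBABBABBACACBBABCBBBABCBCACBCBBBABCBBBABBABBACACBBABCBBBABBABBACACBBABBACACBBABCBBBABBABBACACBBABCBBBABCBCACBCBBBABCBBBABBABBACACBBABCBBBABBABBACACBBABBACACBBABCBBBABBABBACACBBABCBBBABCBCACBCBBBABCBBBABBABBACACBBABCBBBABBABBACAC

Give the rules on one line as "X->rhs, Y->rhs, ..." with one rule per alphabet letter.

A->CAC, B->BBA, C->BCB

  step 3 ⇒ step 4: BBABCBBBABCBCACBCBBBABCBBBABBABCBBBABCBCACBCBBBABCBBBABBABCBBBABCBCACBCBBBABCBBBA ⇒ BBA·BBA·CAC·BBA·BCB·BBA·BBA·BBA·CAC·BBA·BCB·BBA·BCB·CAC·BCB·BBA·BCB·BBA·BBA·BBA·CAC·BBA·BCB·BBA·BBA·BBA·CAC·BBA·BBA·CAC·BBA·BCB·BBA·BBA·BBA·CAC·BBA·BCB·BBA·BCB·CAC·BCB·BBA·BCB·BBA·BBA·BBA·CAC·BBA·BCB·BBA·BBA·BBA·CAC·BBA·BBA·CAC·BBA·BCB·BBA·BBA·BBA·CAC·BBA·BCB·BBA·BCB·CAC·BCB·BBA·BCB·BBA·BBA·BBA·CAC·BBA·BCB·BBA·BBA·BBA·CAC
    A ↦ CAC
    B ↦ BBA
    C ↦ BCB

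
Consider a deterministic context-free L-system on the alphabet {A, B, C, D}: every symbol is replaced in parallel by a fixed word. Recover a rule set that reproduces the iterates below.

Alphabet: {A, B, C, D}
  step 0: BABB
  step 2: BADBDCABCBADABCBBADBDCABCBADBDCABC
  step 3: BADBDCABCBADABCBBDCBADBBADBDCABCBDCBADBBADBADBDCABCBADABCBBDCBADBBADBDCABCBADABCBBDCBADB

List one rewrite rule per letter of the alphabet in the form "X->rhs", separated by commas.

  step 2 ⇒ step 3: BADBDCABCBADABCBBADBDCABCBADBDCABC ⇒ BAD·BDC·ABC·BAD·ABC·B·BDC·BAD·B·BAD·BDC·ABC·BDC·BAD·B·BAD·BAD·BDC·ABC·BAD·ABC·B·BDC·BAD·B·BAD·BDC·ABC·BAD·ABC·B·BDC·BAD·B
    A ↦ BDC
    B ↦ BAD
    C ↦ B
    D ↦ ABC

A->BDC, B->BAD, C->B, D->ABC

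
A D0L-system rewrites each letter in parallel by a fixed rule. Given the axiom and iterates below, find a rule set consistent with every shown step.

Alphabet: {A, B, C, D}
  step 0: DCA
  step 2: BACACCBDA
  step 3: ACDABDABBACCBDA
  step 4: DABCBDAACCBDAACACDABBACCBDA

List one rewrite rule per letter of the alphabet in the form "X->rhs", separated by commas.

A->DA, B->AC, C->B, D->CB

  step 3 ⇒ step 4: ACDABDABBACCBDA ⇒ DA·B·CB·DA·AC·CB·DA·AC·AC·DA·B·B·AC·CB·DA
    A ↦ DA
    B ↦ AC
    C ↦ B
    D ↦ CB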